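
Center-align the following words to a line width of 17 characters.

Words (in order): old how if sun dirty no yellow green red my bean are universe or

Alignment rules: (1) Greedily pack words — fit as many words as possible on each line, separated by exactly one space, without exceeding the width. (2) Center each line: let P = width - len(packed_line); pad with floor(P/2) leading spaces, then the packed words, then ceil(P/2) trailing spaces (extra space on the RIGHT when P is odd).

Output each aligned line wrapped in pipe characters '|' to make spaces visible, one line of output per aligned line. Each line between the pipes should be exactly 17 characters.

Line 1: ['old', 'how', 'if', 'sun'] (min_width=14, slack=3)
Line 2: ['dirty', 'no', 'yellow'] (min_width=15, slack=2)
Line 3: ['green', 'red', 'my', 'bean'] (min_width=17, slack=0)
Line 4: ['are', 'universe', 'or'] (min_width=15, slack=2)

Answer: | old how if sun  |
| dirty no yellow |
|green red my bean|
| are universe or |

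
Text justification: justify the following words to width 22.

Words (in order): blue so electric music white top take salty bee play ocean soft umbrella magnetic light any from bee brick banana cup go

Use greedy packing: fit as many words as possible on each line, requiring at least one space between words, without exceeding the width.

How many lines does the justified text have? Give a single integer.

Answer: 6

Derivation:
Line 1: ['blue', 'so', 'electric', 'music'] (min_width=22, slack=0)
Line 2: ['white', 'top', 'take', 'salty'] (min_width=20, slack=2)
Line 3: ['bee', 'play', 'ocean', 'soft'] (min_width=19, slack=3)
Line 4: ['umbrella', 'magnetic'] (min_width=17, slack=5)
Line 5: ['light', 'any', 'from', 'bee'] (min_width=18, slack=4)
Line 6: ['brick', 'banana', 'cup', 'go'] (min_width=19, slack=3)
Total lines: 6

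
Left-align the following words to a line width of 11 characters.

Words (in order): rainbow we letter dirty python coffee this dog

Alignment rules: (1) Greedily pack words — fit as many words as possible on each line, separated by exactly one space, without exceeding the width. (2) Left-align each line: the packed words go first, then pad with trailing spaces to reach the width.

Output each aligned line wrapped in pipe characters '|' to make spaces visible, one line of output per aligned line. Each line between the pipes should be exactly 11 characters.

Answer: |rainbow we |
|letter     |
|dirty      |
|python     |
|coffee this|
|dog        |

Derivation:
Line 1: ['rainbow', 'we'] (min_width=10, slack=1)
Line 2: ['letter'] (min_width=6, slack=5)
Line 3: ['dirty'] (min_width=5, slack=6)
Line 4: ['python'] (min_width=6, slack=5)
Line 5: ['coffee', 'this'] (min_width=11, slack=0)
Line 6: ['dog'] (min_width=3, slack=8)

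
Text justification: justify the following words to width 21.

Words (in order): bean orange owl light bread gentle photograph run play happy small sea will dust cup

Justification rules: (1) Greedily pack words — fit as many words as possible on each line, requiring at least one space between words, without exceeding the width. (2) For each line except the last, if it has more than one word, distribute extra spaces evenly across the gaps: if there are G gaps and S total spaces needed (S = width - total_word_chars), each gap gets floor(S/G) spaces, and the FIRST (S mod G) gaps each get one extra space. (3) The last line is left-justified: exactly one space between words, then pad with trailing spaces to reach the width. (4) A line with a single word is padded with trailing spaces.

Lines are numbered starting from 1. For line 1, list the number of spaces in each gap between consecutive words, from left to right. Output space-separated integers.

Line 1: ['bean', 'orange', 'owl', 'light'] (min_width=21, slack=0)
Line 2: ['bread', 'gentle'] (min_width=12, slack=9)
Line 3: ['photograph', 'run', 'play'] (min_width=19, slack=2)
Line 4: ['happy', 'small', 'sea', 'will'] (min_width=20, slack=1)
Line 5: ['dust', 'cup'] (min_width=8, slack=13)

Answer: 1 1 1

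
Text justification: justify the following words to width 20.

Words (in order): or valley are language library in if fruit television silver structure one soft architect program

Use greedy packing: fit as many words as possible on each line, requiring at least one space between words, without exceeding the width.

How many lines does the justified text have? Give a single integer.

Answer: 6

Derivation:
Line 1: ['or', 'valley', 'are'] (min_width=13, slack=7)
Line 2: ['language', 'library', 'in'] (min_width=19, slack=1)
Line 3: ['if', 'fruit', 'television'] (min_width=19, slack=1)
Line 4: ['silver', 'structure', 'one'] (min_width=20, slack=0)
Line 5: ['soft', 'architect'] (min_width=14, slack=6)
Line 6: ['program'] (min_width=7, slack=13)
Total lines: 6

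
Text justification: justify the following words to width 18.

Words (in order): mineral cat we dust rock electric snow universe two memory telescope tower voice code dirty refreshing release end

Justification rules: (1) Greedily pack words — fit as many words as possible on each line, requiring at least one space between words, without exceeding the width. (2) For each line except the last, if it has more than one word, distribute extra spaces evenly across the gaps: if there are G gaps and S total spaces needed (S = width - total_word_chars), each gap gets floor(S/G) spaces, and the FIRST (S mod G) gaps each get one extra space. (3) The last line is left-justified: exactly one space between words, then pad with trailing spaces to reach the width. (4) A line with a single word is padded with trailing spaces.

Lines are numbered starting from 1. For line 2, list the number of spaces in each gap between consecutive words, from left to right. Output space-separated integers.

Answer: 1 1

Derivation:
Line 1: ['mineral', 'cat', 'we'] (min_width=14, slack=4)
Line 2: ['dust', 'rock', 'electric'] (min_width=18, slack=0)
Line 3: ['snow', 'universe', 'two'] (min_width=17, slack=1)
Line 4: ['memory', 'telescope'] (min_width=16, slack=2)
Line 5: ['tower', 'voice', 'code'] (min_width=16, slack=2)
Line 6: ['dirty', 'refreshing'] (min_width=16, slack=2)
Line 7: ['release', 'end'] (min_width=11, slack=7)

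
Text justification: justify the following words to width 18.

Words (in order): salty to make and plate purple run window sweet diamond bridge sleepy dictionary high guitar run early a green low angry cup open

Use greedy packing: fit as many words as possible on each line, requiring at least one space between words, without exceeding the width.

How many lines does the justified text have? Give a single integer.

Answer: 8

Derivation:
Line 1: ['salty', 'to', 'make', 'and'] (min_width=17, slack=1)
Line 2: ['plate', 'purple', 'run'] (min_width=16, slack=2)
Line 3: ['window', 'sweet'] (min_width=12, slack=6)
Line 4: ['diamond', 'bridge'] (min_width=14, slack=4)
Line 5: ['sleepy', 'dictionary'] (min_width=17, slack=1)
Line 6: ['high', 'guitar', 'run'] (min_width=15, slack=3)
Line 7: ['early', 'a', 'green', 'low'] (min_width=17, slack=1)
Line 8: ['angry', 'cup', 'open'] (min_width=14, slack=4)
Total lines: 8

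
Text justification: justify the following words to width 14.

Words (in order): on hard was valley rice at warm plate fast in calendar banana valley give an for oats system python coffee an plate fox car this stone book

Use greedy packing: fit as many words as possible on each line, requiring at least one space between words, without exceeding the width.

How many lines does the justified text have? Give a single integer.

Line 1: ['on', 'hard', 'was'] (min_width=11, slack=3)
Line 2: ['valley', 'rice', 'at'] (min_width=14, slack=0)
Line 3: ['warm', 'plate'] (min_width=10, slack=4)
Line 4: ['fast', 'in'] (min_width=7, slack=7)
Line 5: ['calendar'] (min_width=8, slack=6)
Line 6: ['banana', 'valley'] (min_width=13, slack=1)
Line 7: ['give', 'an', 'for'] (min_width=11, slack=3)
Line 8: ['oats', 'system'] (min_width=11, slack=3)
Line 9: ['python', 'coffee'] (min_width=13, slack=1)
Line 10: ['an', 'plate', 'fox'] (min_width=12, slack=2)
Line 11: ['car', 'this', 'stone'] (min_width=14, slack=0)
Line 12: ['book'] (min_width=4, slack=10)
Total lines: 12

Answer: 12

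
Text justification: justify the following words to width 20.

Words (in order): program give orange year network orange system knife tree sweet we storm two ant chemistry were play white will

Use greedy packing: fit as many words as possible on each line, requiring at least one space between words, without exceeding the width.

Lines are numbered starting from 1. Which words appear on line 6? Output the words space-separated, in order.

Answer: play white will

Derivation:
Line 1: ['program', 'give', 'orange'] (min_width=19, slack=1)
Line 2: ['year', 'network', 'orange'] (min_width=19, slack=1)
Line 3: ['system', 'knife', 'tree'] (min_width=17, slack=3)
Line 4: ['sweet', 'we', 'storm', 'two'] (min_width=18, slack=2)
Line 5: ['ant', 'chemistry', 'were'] (min_width=18, slack=2)
Line 6: ['play', 'white', 'will'] (min_width=15, slack=5)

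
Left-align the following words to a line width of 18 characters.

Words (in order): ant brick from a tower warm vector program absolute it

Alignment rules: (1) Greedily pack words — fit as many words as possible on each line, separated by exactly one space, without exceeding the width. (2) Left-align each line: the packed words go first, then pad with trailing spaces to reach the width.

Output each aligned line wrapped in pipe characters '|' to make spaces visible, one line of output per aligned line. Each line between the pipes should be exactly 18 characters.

Answer: |ant brick from a  |
|tower warm vector |
|program absolute  |
|it                |

Derivation:
Line 1: ['ant', 'brick', 'from', 'a'] (min_width=16, slack=2)
Line 2: ['tower', 'warm', 'vector'] (min_width=17, slack=1)
Line 3: ['program', 'absolute'] (min_width=16, slack=2)
Line 4: ['it'] (min_width=2, slack=16)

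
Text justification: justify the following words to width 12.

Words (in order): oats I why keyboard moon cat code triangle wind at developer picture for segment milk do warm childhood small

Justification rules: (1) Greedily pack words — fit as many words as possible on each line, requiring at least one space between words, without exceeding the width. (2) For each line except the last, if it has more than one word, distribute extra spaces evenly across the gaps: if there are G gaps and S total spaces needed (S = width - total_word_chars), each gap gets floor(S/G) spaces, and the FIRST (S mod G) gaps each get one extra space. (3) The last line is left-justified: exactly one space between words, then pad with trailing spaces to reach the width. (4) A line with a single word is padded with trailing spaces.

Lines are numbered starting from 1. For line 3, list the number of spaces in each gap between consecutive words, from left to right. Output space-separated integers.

Line 1: ['oats', 'I', 'why'] (min_width=10, slack=2)
Line 2: ['keyboard'] (min_width=8, slack=4)
Line 3: ['moon', 'cat'] (min_width=8, slack=4)
Line 4: ['code'] (min_width=4, slack=8)
Line 5: ['triangle'] (min_width=8, slack=4)
Line 6: ['wind', 'at'] (min_width=7, slack=5)
Line 7: ['developer'] (min_width=9, slack=3)
Line 8: ['picture', 'for'] (min_width=11, slack=1)
Line 9: ['segment', 'milk'] (min_width=12, slack=0)
Line 10: ['do', 'warm'] (min_width=7, slack=5)
Line 11: ['childhood'] (min_width=9, slack=3)
Line 12: ['small'] (min_width=5, slack=7)

Answer: 5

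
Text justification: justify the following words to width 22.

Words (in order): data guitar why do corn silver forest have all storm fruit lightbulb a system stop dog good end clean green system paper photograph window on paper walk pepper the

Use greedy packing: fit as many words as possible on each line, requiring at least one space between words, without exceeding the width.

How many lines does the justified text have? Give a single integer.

Answer: 9

Derivation:
Line 1: ['data', 'guitar', 'why', 'do'] (min_width=18, slack=4)
Line 2: ['corn', 'silver', 'forest'] (min_width=18, slack=4)
Line 3: ['have', 'all', 'storm', 'fruit'] (min_width=20, slack=2)
Line 4: ['lightbulb', 'a', 'system'] (min_width=18, slack=4)
Line 5: ['stop', 'dog', 'good', 'end'] (min_width=17, slack=5)
Line 6: ['clean', 'green', 'system'] (min_width=18, slack=4)
Line 7: ['paper', 'photograph'] (min_width=16, slack=6)
Line 8: ['window', 'on', 'paper', 'walk'] (min_width=20, slack=2)
Line 9: ['pepper', 'the'] (min_width=10, slack=12)
Total lines: 9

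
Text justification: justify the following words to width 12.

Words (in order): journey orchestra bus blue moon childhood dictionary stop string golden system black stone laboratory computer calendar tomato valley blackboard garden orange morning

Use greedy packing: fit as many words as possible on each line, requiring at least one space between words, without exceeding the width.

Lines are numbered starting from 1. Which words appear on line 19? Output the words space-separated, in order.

Line 1: ['journey'] (min_width=7, slack=5)
Line 2: ['orchestra'] (min_width=9, slack=3)
Line 3: ['bus', 'blue'] (min_width=8, slack=4)
Line 4: ['moon'] (min_width=4, slack=8)
Line 5: ['childhood'] (min_width=9, slack=3)
Line 6: ['dictionary'] (min_width=10, slack=2)
Line 7: ['stop', 'string'] (min_width=11, slack=1)
Line 8: ['golden'] (min_width=6, slack=6)
Line 9: ['system', 'black'] (min_width=12, slack=0)
Line 10: ['stone'] (min_width=5, slack=7)
Line 11: ['laboratory'] (min_width=10, slack=2)
Line 12: ['computer'] (min_width=8, slack=4)
Line 13: ['calendar'] (min_width=8, slack=4)
Line 14: ['tomato'] (min_width=6, slack=6)
Line 15: ['valley'] (min_width=6, slack=6)
Line 16: ['blackboard'] (min_width=10, slack=2)
Line 17: ['garden'] (min_width=6, slack=6)
Line 18: ['orange'] (min_width=6, slack=6)
Line 19: ['morning'] (min_width=7, slack=5)

Answer: morning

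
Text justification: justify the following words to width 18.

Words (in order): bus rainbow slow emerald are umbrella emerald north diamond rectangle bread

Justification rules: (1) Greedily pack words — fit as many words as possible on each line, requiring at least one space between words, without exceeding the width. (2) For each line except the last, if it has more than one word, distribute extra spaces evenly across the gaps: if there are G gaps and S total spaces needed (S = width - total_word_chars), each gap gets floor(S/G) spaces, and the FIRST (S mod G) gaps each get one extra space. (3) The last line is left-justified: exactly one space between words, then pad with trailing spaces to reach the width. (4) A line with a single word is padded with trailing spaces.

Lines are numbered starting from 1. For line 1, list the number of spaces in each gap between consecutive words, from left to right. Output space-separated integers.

Answer: 2 2

Derivation:
Line 1: ['bus', 'rainbow', 'slow'] (min_width=16, slack=2)
Line 2: ['emerald', 'are'] (min_width=11, slack=7)
Line 3: ['umbrella', 'emerald'] (min_width=16, slack=2)
Line 4: ['north', 'diamond'] (min_width=13, slack=5)
Line 5: ['rectangle', 'bread'] (min_width=15, slack=3)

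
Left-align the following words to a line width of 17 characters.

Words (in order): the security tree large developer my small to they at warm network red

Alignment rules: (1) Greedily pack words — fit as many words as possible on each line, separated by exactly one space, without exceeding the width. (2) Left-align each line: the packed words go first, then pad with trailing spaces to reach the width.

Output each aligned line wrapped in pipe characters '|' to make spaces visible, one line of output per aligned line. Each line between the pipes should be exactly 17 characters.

Line 1: ['the', 'security', 'tree'] (min_width=17, slack=0)
Line 2: ['large', 'developer'] (min_width=15, slack=2)
Line 3: ['my', 'small', 'to', 'they'] (min_width=16, slack=1)
Line 4: ['at', 'warm', 'network'] (min_width=15, slack=2)
Line 5: ['red'] (min_width=3, slack=14)

Answer: |the security tree|
|large developer  |
|my small to they |
|at warm network  |
|red              |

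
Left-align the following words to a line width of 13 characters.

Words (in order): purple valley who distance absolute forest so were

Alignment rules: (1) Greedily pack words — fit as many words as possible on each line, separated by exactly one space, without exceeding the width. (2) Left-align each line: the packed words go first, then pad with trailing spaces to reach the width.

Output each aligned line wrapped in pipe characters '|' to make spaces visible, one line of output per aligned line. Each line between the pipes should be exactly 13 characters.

Line 1: ['purple', 'valley'] (min_width=13, slack=0)
Line 2: ['who', 'distance'] (min_width=12, slack=1)
Line 3: ['absolute'] (min_width=8, slack=5)
Line 4: ['forest', 'so'] (min_width=9, slack=4)
Line 5: ['were'] (min_width=4, slack=9)

Answer: |purple valley|
|who distance |
|absolute     |
|forest so    |
|were         |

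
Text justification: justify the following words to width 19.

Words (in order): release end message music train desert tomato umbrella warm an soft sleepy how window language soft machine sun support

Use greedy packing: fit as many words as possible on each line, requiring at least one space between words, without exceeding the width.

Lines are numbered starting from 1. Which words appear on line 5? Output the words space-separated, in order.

Line 1: ['release', 'end', 'message'] (min_width=19, slack=0)
Line 2: ['music', 'train', 'desert'] (min_width=18, slack=1)
Line 3: ['tomato', 'umbrella'] (min_width=15, slack=4)
Line 4: ['warm', 'an', 'soft', 'sleepy'] (min_width=19, slack=0)
Line 5: ['how', 'window', 'language'] (min_width=19, slack=0)
Line 6: ['soft', 'machine', 'sun'] (min_width=16, slack=3)
Line 7: ['support'] (min_width=7, slack=12)

Answer: how window language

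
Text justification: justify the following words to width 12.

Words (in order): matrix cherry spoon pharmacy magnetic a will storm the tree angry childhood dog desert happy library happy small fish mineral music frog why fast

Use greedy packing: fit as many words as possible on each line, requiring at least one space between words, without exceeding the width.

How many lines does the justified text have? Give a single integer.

Answer: 15

Derivation:
Line 1: ['matrix'] (min_width=6, slack=6)
Line 2: ['cherry', 'spoon'] (min_width=12, slack=0)
Line 3: ['pharmacy'] (min_width=8, slack=4)
Line 4: ['magnetic', 'a'] (min_width=10, slack=2)
Line 5: ['will', 'storm'] (min_width=10, slack=2)
Line 6: ['the', 'tree'] (min_width=8, slack=4)
Line 7: ['angry'] (min_width=5, slack=7)
Line 8: ['childhood'] (min_width=9, slack=3)
Line 9: ['dog', 'desert'] (min_width=10, slack=2)
Line 10: ['happy'] (min_width=5, slack=7)
Line 11: ['library'] (min_width=7, slack=5)
Line 12: ['happy', 'small'] (min_width=11, slack=1)
Line 13: ['fish', 'mineral'] (min_width=12, slack=0)
Line 14: ['music', 'frog'] (min_width=10, slack=2)
Line 15: ['why', 'fast'] (min_width=8, slack=4)
Total lines: 15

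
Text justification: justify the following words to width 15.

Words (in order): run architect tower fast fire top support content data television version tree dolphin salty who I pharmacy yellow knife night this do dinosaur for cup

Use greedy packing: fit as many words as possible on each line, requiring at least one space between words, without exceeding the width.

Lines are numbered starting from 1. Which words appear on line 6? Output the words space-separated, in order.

Line 1: ['run', 'architect'] (min_width=13, slack=2)
Line 2: ['tower', 'fast', 'fire'] (min_width=15, slack=0)
Line 3: ['top', 'support'] (min_width=11, slack=4)
Line 4: ['content', 'data'] (min_width=12, slack=3)
Line 5: ['television'] (min_width=10, slack=5)
Line 6: ['version', 'tree'] (min_width=12, slack=3)
Line 7: ['dolphin', 'salty'] (min_width=13, slack=2)
Line 8: ['who', 'I', 'pharmacy'] (min_width=14, slack=1)
Line 9: ['yellow', 'knife'] (min_width=12, slack=3)
Line 10: ['night', 'this', 'do'] (min_width=13, slack=2)
Line 11: ['dinosaur', 'for'] (min_width=12, slack=3)
Line 12: ['cup'] (min_width=3, slack=12)

Answer: version tree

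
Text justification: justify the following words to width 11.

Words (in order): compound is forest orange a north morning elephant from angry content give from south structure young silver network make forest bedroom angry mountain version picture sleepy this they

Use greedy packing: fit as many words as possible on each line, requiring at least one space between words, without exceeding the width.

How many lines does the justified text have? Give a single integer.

Line 1: ['compound', 'is'] (min_width=11, slack=0)
Line 2: ['forest'] (min_width=6, slack=5)
Line 3: ['orange', 'a'] (min_width=8, slack=3)
Line 4: ['north'] (min_width=5, slack=6)
Line 5: ['morning'] (min_width=7, slack=4)
Line 6: ['elephant'] (min_width=8, slack=3)
Line 7: ['from', 'angry'] (min_width=10, slack=1)
Line 8: ['content'] (min_width=7, slack=4)
Line 9: ['give', 'from'] (min_width=9, slack=2)
Line 10: ['south'] (min_width=5, slack=6)
Line 11: ['structure'] (min_width=9, slack=2)
Line 12: ['young'] (min_width=5, slack=6)
Line 13: ['silver'] (min_width=6, slack=5)
Line 14: ['network'] (min_width=7, slack=4)
Line 15: ['make', 'forest'] (min_width=11, slack=0)
Line 16: ['bedroom'] (min_width=7, slack=4)
Line 17: ['angry'] (min_width=5, slack=6)
Line 18: ['mountain'] (min_width=8, slack=3)
Line 19: ['version'] (min_width=7, slack=4)
Line 20: ['picture'] (min_width=7, slack=4)
Line 21: ['sleepy', 'this'] (min_width=11, slack=0)
Line 22: ['they'] (min_width=4, slack=7)
Total lines: 22

Answer: 22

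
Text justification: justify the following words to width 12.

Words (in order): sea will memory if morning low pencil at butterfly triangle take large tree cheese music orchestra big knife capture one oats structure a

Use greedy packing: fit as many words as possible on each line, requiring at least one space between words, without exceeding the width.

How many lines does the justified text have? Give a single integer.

Answer: 14

Derivation:
Line 1: ['sea', 'will'] (min_width=8, slack=4)
Line 2: ['memory', 'if'] (min_width=9, slack=3)
Line 3: ['morning', 'low'] (min_width=11, slack=1)
Line 4: ['pencil', 'at'] (min_width=9, slack=3)
Line 5: ['butterfly'] (min_width=9, slack=3)
Line 6: ['triangle'] (min_width=8, slack=4)
Line 7: ['take', 'large'] (min_width=10, slack=2)
Line 8: ['tree', 'cheese'] (min_width=11, slack=1)
Line 9: ['music'] (min_width=5, slack=7)
Line 10: ['orchestra'] (min_width=9, slack=3)
Line 11: ['big', 'knife'] (min_width=9, slack=3)
Line 12: ['capture', 'one'] (min_width=11, slack=1)
Line 13: ['oats'] (min_width=4, slack=8)
Line 14: ['structure', 'a'] (min_width=11, slack=1)
Total lines: 14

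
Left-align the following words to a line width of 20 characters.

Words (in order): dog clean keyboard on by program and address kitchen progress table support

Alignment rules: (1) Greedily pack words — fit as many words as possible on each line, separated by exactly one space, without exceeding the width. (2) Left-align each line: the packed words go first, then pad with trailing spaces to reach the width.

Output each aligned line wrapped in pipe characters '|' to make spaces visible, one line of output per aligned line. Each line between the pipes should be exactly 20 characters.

Line 1: ['dog', 'clean', 'keyboard'] (min_width=18, slack=2)
Line 2: ['on', 'by', 'program', 'and'] (min_width=17, slack=3)
Line 3: ['address', 'kitchen'] (min_width=15, slack=5)
Line 4: ['progress', 'table'] (min_width=14, slack=6)
Line 5: ['support'] (min_width=7, slack=13)

Answer: |dog clean keyboard  |
|on by program and   |
|address kitchen     |
|progress table      |
|support             |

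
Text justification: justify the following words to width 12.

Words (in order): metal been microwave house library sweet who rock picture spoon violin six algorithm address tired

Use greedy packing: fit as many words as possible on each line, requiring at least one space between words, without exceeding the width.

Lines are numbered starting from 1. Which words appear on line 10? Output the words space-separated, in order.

Answer: address

Derivation:
Line 1: ['metal', 'been'] (min_width=10, slack=2)
Line 2: ['microwave'] (min_width=9, slack=3)
Line 3: ['house'] (min_width=5, slack=7)
Line 4: ['library'] (min_width=7, slack=5)
Line 5: ['sweet', 'who'] (min_width=9, slack=3)
Line 6: ['rock', 'picture'] (min_width=12, slack=0)
Line 7: ['spoon', 'violin'] (min_width=12, slack=0)
Line 8: ['six'] (min_width=3, slack=9)
Line 9: ['algorithm'] (min_width=9, slack=3)
Line 10: ['address'] (min_width=7, slack=5)
Line 11: ['tired'] (min_width=5, slack=7)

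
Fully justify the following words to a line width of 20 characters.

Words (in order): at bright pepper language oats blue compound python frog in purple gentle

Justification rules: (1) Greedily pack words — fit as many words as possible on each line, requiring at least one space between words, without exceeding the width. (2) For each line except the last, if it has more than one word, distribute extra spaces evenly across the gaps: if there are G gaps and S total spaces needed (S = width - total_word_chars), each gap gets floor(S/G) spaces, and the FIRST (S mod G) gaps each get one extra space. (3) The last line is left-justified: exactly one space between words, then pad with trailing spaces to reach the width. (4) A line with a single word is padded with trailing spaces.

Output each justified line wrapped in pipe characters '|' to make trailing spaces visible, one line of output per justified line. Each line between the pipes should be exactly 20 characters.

Answer: |at   bright   pepper|
|language  oats  blue|
|compound python frog|
|in purple gentle    |

Derivation:
Line 1: ['at', 'bright', 'pepper'] (min_width=16, slack=4)
Line 2: ['language', 'oats', 'blue'] (min_width=18, slack=2)
Line 3: ['compound', 'python', 'frog'] (min_width=20, slack=0)
Line 4: ['in', 'purple', 'gentle'] (min_width=16, slack=4)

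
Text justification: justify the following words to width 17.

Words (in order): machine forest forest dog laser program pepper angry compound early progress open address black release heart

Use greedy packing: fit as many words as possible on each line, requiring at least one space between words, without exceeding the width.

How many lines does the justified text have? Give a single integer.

Answer: 8

Derivation:
Line 1: ['machine', 'forest'] (min_width=14, slack=3)
Line 2: ['forest', 'dog', 'laser'] (min_width=16, slack=1)
Line 3: ['program', 'pepper'] (min_width=14, slack=3)
Line 4: ['angry', 'compound'] (min_width=14, slack=3)
Line 5: ['early', 'progress'] (min_width=14, slack=3)
Line 6: ['open', 'address'] (min_width=12, slack=5)
Line 7: ['black', 'release'] (min_width=13, slack=4)
Line 8: ['heart'] (min_width=5, slack=12)
Total lines: 8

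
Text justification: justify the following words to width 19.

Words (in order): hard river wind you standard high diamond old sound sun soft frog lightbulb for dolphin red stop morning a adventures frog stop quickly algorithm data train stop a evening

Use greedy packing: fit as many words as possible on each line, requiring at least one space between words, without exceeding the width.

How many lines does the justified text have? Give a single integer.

Line 1: ['hard', 'river', 'wind', 'you'] (min_width=19, slack=0)
Line 2: ['standard', 'high'] (min_width=13, slack=6)
Line 3: ['diamond', 'old', 'sound'] (min_width=17, slack=2)
Line 4: ['sun', 'soft', 'frog'] (min_width=13, slack=6)
Line 5: ['lightbulb', 'for'] (min_width=13, slack=6)
Line 6: ['dolphin', 'red', 'stop'] (min_width=16, slack=3)
Line 7: ['morning', 'a'] (min_width=9, slack=10)
Line 8: ['adventures', 'frog'] (min_width=15, slack=4)
Line 9: ['stop', 'quickly'] (min_width=12, slack=7)
Line 10: ['algorithm', 'data'] (min_width=14, slack=5)
Line 11: ['train', 'stop', 'a'] (min_width=12, slack=7)
Line 12: ['evening'] (min_width=7, slack=12)
Total lines: 12

Answer: 12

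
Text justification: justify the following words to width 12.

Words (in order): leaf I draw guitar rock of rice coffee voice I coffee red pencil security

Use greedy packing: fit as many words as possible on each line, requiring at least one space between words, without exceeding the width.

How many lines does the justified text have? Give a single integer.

Answer: 7

Derivation:
Line 1: ['leaf', 'I', 'draw'] (min_width=11, slack=1)
Line 2: ['guitar', 'rock'] (min_width=11, slack=1)
Line 3: ['of', 'rice'] (min_width=7, slack=5)
Line 4: ['coffee', 'voice'] (min_width=12, slack=0)
Line 5: ['I', 'coffee', 'red'] (min_width=12, slack=0)
Line 6: ['pencil'] (min_width=6, slack=6)
Line 7: ['security'] (min_width=8, slack=4)
Total lines: 7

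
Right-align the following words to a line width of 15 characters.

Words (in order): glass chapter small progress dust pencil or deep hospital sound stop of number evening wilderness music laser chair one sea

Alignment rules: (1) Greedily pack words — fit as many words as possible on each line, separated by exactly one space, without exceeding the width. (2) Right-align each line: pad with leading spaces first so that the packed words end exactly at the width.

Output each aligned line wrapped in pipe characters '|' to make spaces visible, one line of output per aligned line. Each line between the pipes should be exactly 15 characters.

Answer: |  glass chapter|
| small progress|
| dust pencil or|
|  deep hospital|
|  sound stop of|
| number evening|
|     wilderness|
|    music laser|
|  chair one sea|

Derivation:
Line 1: ['glass', 'chapter'] (min_width=13, slack=2)
Line 2: ['small', 'progress'] (min_width=14, slack=1)
Line 3: ['dust', 'pencil', 'or'] (min_width=14, slack=1)
Line 4: ['deep', 'hospital'] (min_width=13, slack=2)
Line 5: ['sound', 'stop', 'of'] (min_width=13, slack=2)
Line 6: ['number', 'evening'] (min_width=14, slack=1)
Line 7: ['wilderness'] (min_width=10, slack=5)
Line 8: ['music', 'laser'] (min_width=11, slack=4)
Line 9: ['chair', 'one', 'sea'] (min_width=13, slack=2)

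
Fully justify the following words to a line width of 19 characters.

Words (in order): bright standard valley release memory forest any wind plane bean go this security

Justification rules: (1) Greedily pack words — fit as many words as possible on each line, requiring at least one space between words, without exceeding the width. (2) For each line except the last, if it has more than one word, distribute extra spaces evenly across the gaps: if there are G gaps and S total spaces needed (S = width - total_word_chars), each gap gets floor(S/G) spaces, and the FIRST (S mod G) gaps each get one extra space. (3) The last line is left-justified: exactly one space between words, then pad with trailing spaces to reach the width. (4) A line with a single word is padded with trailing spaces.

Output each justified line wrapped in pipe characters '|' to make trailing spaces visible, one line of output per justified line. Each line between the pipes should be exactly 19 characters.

Answer: |bright     standard|
|valley      release|
|memory  forest  any|
|wind  plane bean go|
|this security      |

Derivation:
Line 1: ['bright', 'standard'] (min_width=15, slack=4)
Line 2: ['valley', 'release'] (min_width=14, slack=5)
Line 3: ['memory', 'forest', 'any'] (min_width=17, slack=2)
Line 4: ['wind', 'plane', 'bean', 'go'] (min_width=18, slack=1)
Line 5: ['this', 'security'] (min_width=13, slack=6)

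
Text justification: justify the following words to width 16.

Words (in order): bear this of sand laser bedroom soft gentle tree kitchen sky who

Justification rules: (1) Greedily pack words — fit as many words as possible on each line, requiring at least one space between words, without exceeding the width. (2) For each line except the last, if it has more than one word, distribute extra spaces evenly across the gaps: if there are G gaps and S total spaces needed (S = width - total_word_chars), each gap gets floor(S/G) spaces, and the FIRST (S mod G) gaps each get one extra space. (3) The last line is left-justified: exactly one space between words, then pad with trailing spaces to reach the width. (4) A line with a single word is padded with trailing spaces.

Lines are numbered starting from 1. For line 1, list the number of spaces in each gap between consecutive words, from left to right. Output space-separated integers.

Answer: 3 3

Derivation:
Line 1: ['bear', 'this', 'of'] (min_width=12, slack=4)
Line 2: ['sand', 'laser'] (min_width=10, slack=6)
Line 3: ['bedroom', 'soft'] (min_width=12, slack=4)
Line 4: ['gentle', 'tree'] (min_width=11, slack=5)
Line 5: ['kitchen', 'sky', 'who'] (min_width=15, slack=1)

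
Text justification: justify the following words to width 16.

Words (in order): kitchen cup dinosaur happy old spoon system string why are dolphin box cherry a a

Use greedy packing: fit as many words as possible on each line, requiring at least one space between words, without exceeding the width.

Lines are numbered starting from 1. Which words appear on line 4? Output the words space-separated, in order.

Answer: string why are

Derivation:
Line 1: ['kitchen', 'cup'] (min_width=11, slack=5)
Line 2: ['dinosaur', 'happy'] (min_width=14, slack=2)
Line 3: ['old', 'spoon', 'system'] (min_width=16, slack=0)
Line 4: ['string', 'why', 'are'] (min_width=14, slack=2)
Line 5: ['dolphin', 'box'] (min_width=11, slack=5)
Line 6: ['cherry', 'a', 'a'] (min_width=10, slack=6)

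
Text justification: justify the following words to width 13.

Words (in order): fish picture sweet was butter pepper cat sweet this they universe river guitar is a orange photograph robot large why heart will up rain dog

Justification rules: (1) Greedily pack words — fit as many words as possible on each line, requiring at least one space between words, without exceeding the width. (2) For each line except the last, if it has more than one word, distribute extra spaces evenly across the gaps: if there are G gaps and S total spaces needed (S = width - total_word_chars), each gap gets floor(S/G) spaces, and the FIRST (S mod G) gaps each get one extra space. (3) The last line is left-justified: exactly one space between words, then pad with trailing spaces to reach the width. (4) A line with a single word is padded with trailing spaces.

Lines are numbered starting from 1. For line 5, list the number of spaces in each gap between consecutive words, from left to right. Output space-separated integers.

Answer: 5

Derivation:
Line 1: ['fish', 'picture'] (min_width=12, slack=1)
Line 2: ['sweet', 'was'] (min_width=9, slack=4)
Line 3: ['butter', 'pepper'] (min_width=13, slack=0)
Line 4: ['cat', 'sweet'] (min_width=9, slack=4)
Line 5: ['this', 'they'] (min_width=9, slack=4)
Line 6: ['universe'] (min_width=8, slack=5)
Line 7: ['river', 'guitar'] (min_width=12, slack=1)
Line 8: ['is', 'a', 'orange'] (min_width=11, slack=2)
Line 9: ['photograph'] (min_width=10, slack=3)
Line 10: ['robot', 'large'] (min_width=11, slack=2)
Line 11: ['why', 'heart'] (min_width=9, slack=4)
Line 12: ['will', 'up', 'rain'] (min_width=12, slack=1)
Line 13: ['dog'] (min_width=3, slack=10)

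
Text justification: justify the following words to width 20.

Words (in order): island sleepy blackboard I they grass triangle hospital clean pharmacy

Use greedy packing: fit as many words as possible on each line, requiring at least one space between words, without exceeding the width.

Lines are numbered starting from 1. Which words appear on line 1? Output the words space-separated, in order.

Line 1: ['island', 'sleepy'] (min_width=13, slack=7)
Line 2: ['blackboard', 'I', 'they'] (min_width=17, slack=3)
Line 3: ['grass', 'triangle'] (min_width=14, slack=6)
Line 4: ['hospital', 'clean'] (min_width=14, slack=6)
Line 5: ['pharmacy'] (min_width=8, slack=12)

Answer: island sleepy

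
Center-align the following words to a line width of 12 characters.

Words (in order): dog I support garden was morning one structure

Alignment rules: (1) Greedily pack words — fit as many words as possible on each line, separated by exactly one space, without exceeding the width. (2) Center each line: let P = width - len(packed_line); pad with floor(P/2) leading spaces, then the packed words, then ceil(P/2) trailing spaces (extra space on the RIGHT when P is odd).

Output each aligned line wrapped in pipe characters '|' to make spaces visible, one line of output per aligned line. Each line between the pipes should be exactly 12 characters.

Line 1: ['dog', 'I'] (min_width=5, slack=7)
Line 2: ['support'] (min_width=7, slack=5)
Line 3: ['garden', 'was'] (min_width=10, slack=2)
Line 4: ['morning', 'one'] (min_width=11, slack=1)
Line 5: ['structure'] (min_width=9, slack=3)

Answer: |   dog I    |
|  support   |
| garden was |
|morning one |
| structure  |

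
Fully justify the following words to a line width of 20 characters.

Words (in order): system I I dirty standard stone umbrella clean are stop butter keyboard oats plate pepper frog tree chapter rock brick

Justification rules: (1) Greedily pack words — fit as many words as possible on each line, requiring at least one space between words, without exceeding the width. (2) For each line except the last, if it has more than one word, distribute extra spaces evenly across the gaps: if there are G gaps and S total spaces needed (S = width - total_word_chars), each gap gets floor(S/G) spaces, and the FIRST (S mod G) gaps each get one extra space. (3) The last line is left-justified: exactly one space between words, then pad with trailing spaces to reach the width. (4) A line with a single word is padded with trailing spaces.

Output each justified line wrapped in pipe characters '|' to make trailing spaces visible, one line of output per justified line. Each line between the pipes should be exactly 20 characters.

Line 1: ['system', 'I', 'I', 'dirty'] (min_width=16, slack=4)
Line 2: ['standard', 'stone'] (min_width=14, slack=6)
Line 3: ['umbrella', 'clean', 'are'] (min_width=18, slack=2)
Line 4: ['stop', 'butter', 'keyboard'] (min_width=20, slack=0)
Line 5: ['oats', 'plate', 'pepper'] (min_width=17, slack=3)
Line 6: ['frog', 'tree', 'chapter'] (min_width=17, slack=3)
Line 7: ['rock', 'brick'] (min_width=10, slack=10)

Answer: |system   I  I  dirty|
|standard       stone|
|umbrella  clean  are|
|stop butter keyboard|
|oats   plate  pepper|
|frog   tree  chapter|
|rock brick          |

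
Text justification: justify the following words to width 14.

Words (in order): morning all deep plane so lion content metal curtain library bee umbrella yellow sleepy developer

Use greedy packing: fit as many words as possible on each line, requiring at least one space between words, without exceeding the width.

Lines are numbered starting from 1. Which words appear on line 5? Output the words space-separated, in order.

Answer: library bee

Derivation:
Line 1: ['morning', 'all'] (min_width=11, slack=3)
Line 2: ['deep', 'plane', 'so'] (min_width=13, slack=1)
Line 3: ['lion', 'content'] (min_width=12, slack=2)
Line 4: ['metal', 'curtain'] (min_width=13, slack=1)
Line 5: ['library', 'bee'] (min_width=11, slack=3)
Line 6: ['umbrella'] (min_width=8, slack=6)
Line 7: ['yellow', 'sleepy'] (min_width=13, slack=1)
Line 8: ['developer'] (min_width=9, slack=5)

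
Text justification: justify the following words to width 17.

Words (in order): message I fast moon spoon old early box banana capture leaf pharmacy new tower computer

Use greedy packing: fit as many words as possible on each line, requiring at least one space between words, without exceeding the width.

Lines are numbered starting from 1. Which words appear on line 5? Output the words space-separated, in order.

Answer: pharmacy new

Derivation:
Line 1: ['message', 'I', 'fast'] (min_width=14, slack=3)
Line 2: ['moon', 'spoon', 'old'] (min_width=14, slack=3)
Line 3: ['early', 'box', 'banana'] (min_width=16, slack=1)
Line 4: ['capture', 'leaf'] (min_width=12, slack=5)
Line 5: ['pharmacy', 'new'] (min_width=12, slack=5)
Line 6: ['tower', 'computer'] (min_width=14, slack=3)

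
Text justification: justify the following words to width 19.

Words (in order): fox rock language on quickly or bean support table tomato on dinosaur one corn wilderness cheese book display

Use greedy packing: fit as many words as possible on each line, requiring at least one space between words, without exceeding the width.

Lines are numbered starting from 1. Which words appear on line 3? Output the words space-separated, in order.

Line 1: ['fox', 'rock', 'language'] (min_width=17, slack=2)
Line 2: ['on', 'quickly', 'or', 'bean'] (min_width=18, slack=1)
Line 3: ['support', 'table'] (min_width=13, slack=6)
Line 4: ['tomato', 'on', 'dinosaur'] (min_width=18, slack=1)
Line 5: ['one', 'corn', 'wilderness'] (min_width=19, slack=0)
Line 6: ['cheese', 'book', 'display'] (min_width=19, slack=0)

Answer: support table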